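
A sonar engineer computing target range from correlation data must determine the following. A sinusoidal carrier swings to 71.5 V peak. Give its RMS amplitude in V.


RMS voltage for a sinusoidal waveform:
V_rms = V_peak / sqrt(2)
      = 71.5 / 1.414214
      = 50.558 V

50.558 V


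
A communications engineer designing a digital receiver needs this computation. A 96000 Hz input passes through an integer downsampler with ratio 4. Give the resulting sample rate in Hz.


Decimation reduces the sample rate:
fs_out = fs_in / M
       = 96000 / 4
       = 24000.0 Hz

24000.0 Hz


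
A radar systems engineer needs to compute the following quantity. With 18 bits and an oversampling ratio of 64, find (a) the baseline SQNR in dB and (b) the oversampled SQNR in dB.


Step 1 — baseline SQNR at Nyquist:
SQNR_base = 6.02*N + 1.76
          = 6.02*18 + 1.76
          = 110.12 dB

Step 2 — oversampling processing gain:
G = 10*log10(OSR) = 10*log10(64) = 18.06 dB

Step 3 — total:
SQNR_total = 110.12 + 18.06 = 128.18 dB

Base SQNR = 110.12 dB; oversampled SQNR = 128.18 dB


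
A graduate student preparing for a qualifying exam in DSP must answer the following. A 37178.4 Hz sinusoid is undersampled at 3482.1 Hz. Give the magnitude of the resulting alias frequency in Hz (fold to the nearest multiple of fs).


Compute the nearest integer multiple of fs to the signal:
n = round(37178.4 / 3482.1) = 11
f_alias = |37178.4 - 11 * 3482.1|
        = |37178.4 - 38303.1|
        = 1124.7 Hz

1124.7


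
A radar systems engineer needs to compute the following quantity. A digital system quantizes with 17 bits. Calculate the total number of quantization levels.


Number of quantization levels = 2^N
= 2^17
= 131072

131072


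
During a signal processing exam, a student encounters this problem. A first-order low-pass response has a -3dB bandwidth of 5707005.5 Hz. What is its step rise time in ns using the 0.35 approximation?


Rise time from bandwidth relationship:
tr = 0.35 / BW
   = 0.35 / 5707005.5
   = 6.132813434e-08 s
   = 61.3281 ns

61.3281 ns


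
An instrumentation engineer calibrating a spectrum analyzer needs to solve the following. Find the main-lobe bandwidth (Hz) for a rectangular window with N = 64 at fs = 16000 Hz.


Main lobe width for a rectangular window:
Width = 2 * fs / N
      = 2 * 16000 / 64
      = 32000 / 64
      = 500.0 Hz

500.0 Hz


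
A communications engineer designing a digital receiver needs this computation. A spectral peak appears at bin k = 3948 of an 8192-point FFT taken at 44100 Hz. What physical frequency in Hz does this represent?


Frequency of DFT bin k:
f_k = k * fs / N
    = 3948 * 44100 / 8192
    = 174106800 / 8192
    = 21253.271 Hz

21253.271 Hz


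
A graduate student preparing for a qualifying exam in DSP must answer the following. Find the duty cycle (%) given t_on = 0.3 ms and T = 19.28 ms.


Duty cycle as a percentage:
DC = (t_on / T) * 100
   = (0.3 / 19.28) * 100
   = 0.01556 * 100
   = 1.56 %

1.56 %


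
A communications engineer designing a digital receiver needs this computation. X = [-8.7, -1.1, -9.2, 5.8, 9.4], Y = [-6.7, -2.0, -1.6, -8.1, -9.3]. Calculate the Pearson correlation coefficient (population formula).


Pearson correlation coefficient (population):
r = cov(X,Y) / (std(X) * std(Y))
Mean X = -0.76, Mean Y = -5.54
Cov(X,Y) = -16.0484
Std(X) = 7.492022, Std(Y) = 3.165186
r = -0.6768

-0.6768


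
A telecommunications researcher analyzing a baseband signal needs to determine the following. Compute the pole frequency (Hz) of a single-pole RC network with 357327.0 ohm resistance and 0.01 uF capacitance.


Cutoff frequency of a first-order RC filter:
fc = 1 / (2 * pi * R * C)
C = 0.01 uF = 1e-08 F
fc = 1 / (2 * pi * 357327.0 * 1e-08)
   = 1 / 0.022451517562586
   = 44.540419 Hz

44.540419 Hz


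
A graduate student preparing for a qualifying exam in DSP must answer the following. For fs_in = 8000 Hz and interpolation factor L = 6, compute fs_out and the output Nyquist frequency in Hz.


Step 1 — output sample rate after interpolation by L:
fs_out = L * fs_in = 6 * 8000 = 48000 Hz

Step 2 — Nyquist frequency of the output stream:
f_Nyq = fs_out / 2 = 48000 / 2 = 24000.0 Hz

fs_out = 48000 Hz; f_Nyquist = 24000.0 Hz


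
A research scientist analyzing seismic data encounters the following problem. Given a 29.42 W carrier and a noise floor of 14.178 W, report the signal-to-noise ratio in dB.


SNR in decibels:
SNR = 10 * log10(Ps / Pn)
    = 10 * log10(29.42 / 14.178)
    = 10 * log10(2.075)
    = 10 * 0.317
    = 3.17 dB

3.17 dB


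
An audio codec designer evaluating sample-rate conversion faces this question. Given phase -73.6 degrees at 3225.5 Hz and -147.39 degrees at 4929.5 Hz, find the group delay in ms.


Group delay from phase difference:
tau = -d(phi)/d(omega)
d(phi) = -73.79 deg = -1.287878 rad
d(omega) = 2*pi*(4929.5 - 3225.5) = 10706.5478 rad/s
tau = -(-1.287878) / 10706.5478
    = 0.1203 ms

0.1203 ms


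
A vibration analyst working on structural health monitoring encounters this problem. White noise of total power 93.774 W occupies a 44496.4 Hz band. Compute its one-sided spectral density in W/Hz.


Power spectral density:
PSD = P / BW
    = 93.774 / 44496.4
    = 0.00210745 W/Hz

0.00210745 W/Hz


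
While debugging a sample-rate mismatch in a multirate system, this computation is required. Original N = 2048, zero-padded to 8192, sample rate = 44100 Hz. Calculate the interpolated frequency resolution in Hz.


Frequency resolution after zero-padding:
N_padded = 2048 * 4 = 8192
df = fs / N_padded
   = 44100 / 8192
   = 5.3833 Hz

5.3833 Hz


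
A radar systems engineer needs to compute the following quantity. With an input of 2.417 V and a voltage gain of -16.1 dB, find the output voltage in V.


Output voltage from dB gain:
V_out = V_in * 10^(gain_dB / 20)
      = 2.417 * 10^(-16.1 / 20)
      = 2.417 * 0.156675
      = 0.3787 V

0.3787 V


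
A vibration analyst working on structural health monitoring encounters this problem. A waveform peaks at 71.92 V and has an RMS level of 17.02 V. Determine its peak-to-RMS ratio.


Crest factor is the ratio of peak to RMS:
CF = V_peak / V_rms
   = 71.92 / 17.02
   = 4.2256

4.2256


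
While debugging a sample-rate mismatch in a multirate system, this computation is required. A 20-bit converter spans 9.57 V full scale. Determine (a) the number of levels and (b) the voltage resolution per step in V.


Step 1 — number of quantization levels:
L = 2^N = 2^20 = 1048576

Step 2 — LSB step size:
delta = Vfs / L
      = 9.57 / 1048576
      = 9.13e-06 V

Levels = 1048576; step size = 9.13e-06 V


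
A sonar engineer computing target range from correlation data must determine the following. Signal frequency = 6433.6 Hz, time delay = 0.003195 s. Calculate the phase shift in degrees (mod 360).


Phase shift from frequency and time delay:
phi = 360 * f * t_delay
    = 360 * 6433.6 * 0.003195
    = 7399.93 degrees
    mod 360 = 199.93 degrees

199.93 degrees


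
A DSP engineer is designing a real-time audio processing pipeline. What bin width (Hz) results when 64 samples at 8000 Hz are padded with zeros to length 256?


Frequency resolution after zero-padding:
N_padded = 64 * 4 = 256
df = fs / N_padded
   = 8000 / 256
   = 31.25 Hz

31.25 Hz


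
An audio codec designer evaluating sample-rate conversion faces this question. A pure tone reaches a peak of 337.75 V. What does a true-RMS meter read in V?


RMS voltage for a sinusoidal waveform:
V_rms = V_peak / sqrt(2)
      = 337.75 / 1.414214
      = 238.825 V

238.825 V


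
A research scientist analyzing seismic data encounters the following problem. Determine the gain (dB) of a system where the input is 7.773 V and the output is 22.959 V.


Voltage gain in dB:
G = 20 * log10(Vout / Vin)
  = 20 * log10(22.959 / 7.773)
  = 20 * log10(2.953686)
  = 20 * 0.470364
  = 9.41 dB

9.41 dB


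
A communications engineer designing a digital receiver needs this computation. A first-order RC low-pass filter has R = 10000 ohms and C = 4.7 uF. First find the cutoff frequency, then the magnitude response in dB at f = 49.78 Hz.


Step 1 — cutoff frequency:
fc = 1 / (2*pi*R*C)
C = 4.7 uF = 4.7e-06 F
fc = 1 / (2*pi*10000*4.7e-06)
   = 3.38628 Hz

Step 2 — magnitude at f = 49.78 Hz:
|H(f)| = 1 / sqrt(1 + (f/fc)^2)
f/fc = 49.78 / 3.38628 = 14.700497
|H| = 1 / sqrt(1 + 216.104612) = 0.0678681
|H|_dB = 20*log10(0.0678681) = -23.37 dB

fc = 3.38628 Hz; |H(49.78 Hz)| = -23.37 dB


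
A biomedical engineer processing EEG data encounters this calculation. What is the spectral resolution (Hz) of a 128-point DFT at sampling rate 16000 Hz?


DFT frequency resolution:
df = fs / N
   = 16000 / 128
   = 125.0 Hz

125.0 Hz


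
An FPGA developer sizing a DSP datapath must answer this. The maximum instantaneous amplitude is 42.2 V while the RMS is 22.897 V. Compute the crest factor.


Crest factor is the ratio of peak to RMS:
CF = V_peak / V_rms
   = 42.2 / 22.897
   = 1.843

1.843


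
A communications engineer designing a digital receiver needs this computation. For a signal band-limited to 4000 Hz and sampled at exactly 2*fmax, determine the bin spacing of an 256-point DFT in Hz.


Step 1 — Nyquist sampling rate:
fs = 2 * fmax = 2 * 4000 = 8000 Hz

Step 2 — DFT bin spacing:
df = fs / N = 8000 / 256 = 31.25 Hz

31.25 Hz


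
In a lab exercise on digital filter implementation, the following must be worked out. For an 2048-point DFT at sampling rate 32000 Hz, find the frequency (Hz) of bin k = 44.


Frequency of DFT bin k:
f_k = k * fs / N
    = 44 * 32000 / 2048
    = 1408000 / 2048
    = 687.5 Hz

687.5 Hz


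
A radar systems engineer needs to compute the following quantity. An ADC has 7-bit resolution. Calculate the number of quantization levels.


Number of quantization levels = 2^N
= 2^7
= 128

128


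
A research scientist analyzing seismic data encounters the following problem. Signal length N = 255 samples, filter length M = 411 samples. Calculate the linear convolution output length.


Linear convolution output length:
L = N + M - 1
  = 255 + 411 - 1
  = 665 samples

665


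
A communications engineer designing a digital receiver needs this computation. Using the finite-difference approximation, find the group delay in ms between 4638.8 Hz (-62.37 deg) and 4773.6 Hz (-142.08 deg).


Group delay from phase difference:
tau = -d(phi)/d(omega)
d(phi) = -79.71 deg = -1.391202 rad
d(omega) = 2*pi*(4773.6 - 4638.8) = 846.9734 rad/s
tau = -(-1.391202) / 846.9734
    = 1.6426 ms

1.6426 ms


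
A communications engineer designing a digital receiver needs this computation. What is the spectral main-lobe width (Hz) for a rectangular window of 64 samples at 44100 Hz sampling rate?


Main lobe width for a rectangular window:
Width = 2 * fs / N
      = 2 * 44100 / 64
      = 88200 / 64
      = 1378.125 Hz

1378.125 Hz


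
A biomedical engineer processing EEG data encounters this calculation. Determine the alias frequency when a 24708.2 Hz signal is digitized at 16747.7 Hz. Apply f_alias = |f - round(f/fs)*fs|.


Compute the nearest integer multiple of fs to the signal:
n = round(24708.2 / 16747.7) = 1
f_alias = |24708.2 - 1 * 16747.7|
        = |24708.2 - 16747.7|
        = 7960.5 Hz

7960.5


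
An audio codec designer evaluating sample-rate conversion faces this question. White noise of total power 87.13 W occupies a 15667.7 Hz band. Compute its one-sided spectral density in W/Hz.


Power spectral density:
PSD = P / BW
    = 87.13 / 15667.7
    = 0.00556112 W/Hz

0.00556112 W/Hz


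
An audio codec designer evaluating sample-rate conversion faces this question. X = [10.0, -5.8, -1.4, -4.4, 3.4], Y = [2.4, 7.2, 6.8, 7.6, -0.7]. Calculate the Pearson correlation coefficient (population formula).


Pearson correlation coefficient (population):
r = cov(X,Y) / (std(X) * std(Y))
Mean X = 0.36, Mean Y = 4.66
Cov(X,Y) = -14.2976
Std(X) = 5.759722, Std(Y) = 3.271452
r = -0.7588

-0.7588


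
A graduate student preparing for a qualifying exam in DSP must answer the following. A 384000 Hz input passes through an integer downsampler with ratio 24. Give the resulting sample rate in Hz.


Decimation reduces the sample rate:
fs_out = fs_in / M
       = 384000 / 24
       = 16000.0 Hz

16000.0 Hz


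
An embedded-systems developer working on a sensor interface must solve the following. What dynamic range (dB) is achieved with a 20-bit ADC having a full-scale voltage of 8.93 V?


Dynamic range from full-scale to LSB:
V_min = V_max / 2^bits = 8.93 / 2^20
DR = 20 * log10(V_max / V_min)
   = 20 * log10(2^20)
   = 20 * 20 * log10(2)
   = 120.41 dB

120.41 dB


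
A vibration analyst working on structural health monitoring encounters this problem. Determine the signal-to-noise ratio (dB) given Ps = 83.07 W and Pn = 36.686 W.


SNR in decibels:
SNR = 10 * log10(Ps / Pn)
    = 10 * log10(83.07 / 36.686)
    = 10 * log10(2.2644)
    = 10 * 0.3549
    = 3.55 dB

3.55 dB


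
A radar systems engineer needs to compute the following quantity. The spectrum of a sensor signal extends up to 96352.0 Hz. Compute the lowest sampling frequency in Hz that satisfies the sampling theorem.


The Nyquist rate is twice the maximum frequency component.
fs_min = 2 * fmax
      = 2 * 96352.0
      = 192704.0 Hz

192704.0


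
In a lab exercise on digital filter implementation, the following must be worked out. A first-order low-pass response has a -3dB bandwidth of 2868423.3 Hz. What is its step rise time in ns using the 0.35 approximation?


Rise time from bandwidth relationship:
tr = 0.35 / BW
   = 0.35 / 2868423.3
   = 1.22018253e-07 s
   = 122.0183 ns

122.0183 ns


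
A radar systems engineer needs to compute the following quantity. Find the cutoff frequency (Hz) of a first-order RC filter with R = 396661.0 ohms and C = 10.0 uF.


Cutoff frequency of a first-order RC filter:
fc = 1 / (2 * pi * R * C)
C = 10.0 uF = 1e-05 F
fc = 1 / (2 * pi * 396661.0 * 1e-05)
   = 1 / 24.922945671312
   = 0.040124 Hz

0.040124 Hz


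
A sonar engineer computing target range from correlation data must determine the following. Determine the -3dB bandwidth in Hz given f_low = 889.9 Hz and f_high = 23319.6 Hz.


Bandwidth is the difference of -3dB frequencies:
BW = f_high - f_low
   = 23319.6 - 889.9
   = 22429.7 Hz

22429.7 Hz


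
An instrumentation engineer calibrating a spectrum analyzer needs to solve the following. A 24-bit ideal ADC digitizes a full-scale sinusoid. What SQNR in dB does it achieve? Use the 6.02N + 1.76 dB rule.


Theoretical SNR for a full-scale sinusoid:
SNR = 6.02 * N + 1.76
    = 6.02 * 24 + 1.76
    = 144.48 + 1.76
    = 146.24 dB

146.24 dB


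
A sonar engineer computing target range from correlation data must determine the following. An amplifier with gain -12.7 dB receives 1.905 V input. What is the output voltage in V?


Output voltage from dB gain:
V_out = V_in * 10^(gain_dB / 20)
      = 1.905 * 10^(-12.7 / 20)
      = 1.905 * 0.231739
      = 0.4415 V

0.4415 V


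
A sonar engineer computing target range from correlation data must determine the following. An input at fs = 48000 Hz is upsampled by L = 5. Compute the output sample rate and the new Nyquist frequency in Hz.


Step 1 — output sample rate after interpolation by L:
fs_out = L * fs_in = 5 * 48000 = 240000 Hz

Step 2 — Nyquist frequency of the output stream:
f_Nyq = fs_out / 2 = 240000 / 2 = 120000.0 Hz

fs_out = 240000 Hz; f_Nyquist = 120000.0 Hz


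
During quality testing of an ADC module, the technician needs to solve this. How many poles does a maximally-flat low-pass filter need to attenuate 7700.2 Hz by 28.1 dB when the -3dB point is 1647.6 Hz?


Butterworth filter order formula:
n = log10(10^(A/10) - 1) / (2 * log10(f_stop/f_pass))
10^(28.1/10) - 1 = 644.6542
f_stop/f_pass = 7700.2 / 1647.6 = 4.6736
n = 2.0976 -> ceil = 3

3


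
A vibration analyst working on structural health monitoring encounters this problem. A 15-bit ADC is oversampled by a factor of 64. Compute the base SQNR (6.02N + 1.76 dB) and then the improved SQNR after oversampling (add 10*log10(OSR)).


Step 1 — baseline SQNR at Nyquist:
SQNR_base = 6.02*N + 1.76
          = 6.02*15 + 1.76
          = 92.06 dB

Step 2 — oversampling processing gain:
G = 10*log10(OSR) = 10*log10(64) = 18.06 dB

Step 3 — total:
SQNR_total = 92.06 + 18.06 = 110.12 dB

Base SQNR = 92.06 dB; oversampled SQNR = 110.12 dB


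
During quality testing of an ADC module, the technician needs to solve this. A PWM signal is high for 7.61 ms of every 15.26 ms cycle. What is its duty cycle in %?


Duty cycle as a percentage:
DC = (t_on / T) * 100
   = (7.61 / 15.26) * 100
   = 0.498689 * 100
   = 49.87 %

49.87 %


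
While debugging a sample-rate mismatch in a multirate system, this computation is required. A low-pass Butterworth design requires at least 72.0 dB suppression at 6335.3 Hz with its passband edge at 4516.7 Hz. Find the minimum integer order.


Butterworth filter order formula:
n = log10(10^(A/10) - 1) / (2 * log10(f_stop/f_pass))
10^(72.0/10) - 1 = 15848930.9246
f_stop/f_pass = 6335.3 / 4516.7 = 1.4026
n = 24.4988 -> ceil = 25

25


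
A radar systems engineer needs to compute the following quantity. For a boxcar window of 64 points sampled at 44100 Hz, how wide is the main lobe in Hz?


Main lobe width for a rectangular window:
Width = 2 * fs / N
      = 2 * 44100 / 64
      = 88200 / 64
      = 1378.125 Hz

1378.125 Hz


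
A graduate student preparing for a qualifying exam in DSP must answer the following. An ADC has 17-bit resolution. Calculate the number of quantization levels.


Number of quantization levels = 2^N
= 2^17
= 131072

131072


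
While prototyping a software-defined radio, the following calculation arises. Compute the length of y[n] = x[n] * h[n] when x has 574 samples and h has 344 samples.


Linear convolution output length:
L = N + M - 1
  = 574 + 344 - 1
  = 917 samples

917


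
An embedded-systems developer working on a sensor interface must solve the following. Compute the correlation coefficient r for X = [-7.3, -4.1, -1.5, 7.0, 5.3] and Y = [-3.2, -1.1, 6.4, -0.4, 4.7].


Pearson correlation coefficient (population):
r = cov(X,Y) / (std(X) * std(Y))
Mean X = -0.12, Mean Y = 1.28
Cov(X,Y) = 8.2296
Std(X) = 5.465675, Std(Y) = 3.646039
r = 0.413

0.413


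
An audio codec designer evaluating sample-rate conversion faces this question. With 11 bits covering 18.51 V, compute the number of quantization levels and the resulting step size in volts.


Step 1 — number of quantization levels:
L = 2^N = 2^11 = 2048

Step 2 — LSB step size:
delta = Vfs / L
      = 18.51 / 2048
      = 0.00903809 V

Levels = 2048; step size = 0.00903809 V


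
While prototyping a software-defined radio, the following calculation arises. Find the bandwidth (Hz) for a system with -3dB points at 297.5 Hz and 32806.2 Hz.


Bandwidth is the difference of -3dB frequencies:
BW = f_high - f_low
   = 32806.2 - 297.5
   = 32508.7 Hz

32508.7 Hz


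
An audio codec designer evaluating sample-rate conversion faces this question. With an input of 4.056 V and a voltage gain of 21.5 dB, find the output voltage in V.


Output voltage from dB gain:
V_out = V_in * 10^(gain_dB / 20)
      = 4.056 * 10^(21.5 / 20)
      = 4.056 * 11.885022
      = 48.2057 V

48.2057 V


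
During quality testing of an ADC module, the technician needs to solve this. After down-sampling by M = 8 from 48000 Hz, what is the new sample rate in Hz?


Decimation reduces the sample rate:
fs_out = fs_in / M
       = 48000 / 8
       = 6000.0 Hz

6000.0 Hz


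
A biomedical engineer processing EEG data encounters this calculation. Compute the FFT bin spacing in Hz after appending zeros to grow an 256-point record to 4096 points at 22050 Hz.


Frequency resolution after zero-padding:
N_padded = 256 * 16 = 4096
df = fs / N_padded
   = 22050 / 4096
   = 5.3833 Hz

5.3833 Hz


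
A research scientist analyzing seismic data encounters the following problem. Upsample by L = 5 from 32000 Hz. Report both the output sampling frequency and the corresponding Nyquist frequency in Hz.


Step 1 — output sample rate after interpolation by L:
fs_out = L * fs_in = 5 * 32000 = 160000 Hz

Step 2 — Nyquist frequency of the output stream:
f_Nyq = fs_out / 2 = 160000 / 2 = 80000.0 Hz

fs_out = 160000 Hz; f_Nyquist = 80000.0 Hz


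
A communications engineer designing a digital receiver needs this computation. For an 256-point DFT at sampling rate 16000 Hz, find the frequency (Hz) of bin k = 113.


Frequency of DFT bin k:
f_k = k * fs / N
    = 113 * 16000 / 256
    = 1808000 / 256
    = 7062.5 Hz

7062.5 Hz


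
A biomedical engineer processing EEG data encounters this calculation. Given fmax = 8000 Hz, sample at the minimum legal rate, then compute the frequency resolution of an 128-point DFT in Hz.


Step 1 — Nyquist sampling rate:
fs = 2 * fmax = 2 * 8000 = 16000 Hz

Step 2 — DFT bin spacing:
df = fs / N = 16000 / 128 = 125.0 Hz

125.0 Hz


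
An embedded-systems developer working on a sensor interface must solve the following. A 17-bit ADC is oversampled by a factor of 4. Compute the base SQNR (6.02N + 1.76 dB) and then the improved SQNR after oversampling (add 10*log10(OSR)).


Step 1 — baseline SQNR at Nyquist:
SQNR_base = 6.02*N + 1.76
          = 6.02*17 + 1.76
          = 104.1 dB

Step 2 — oversampling processing gain:
G = 10*log10(OSR) = 10*log10(4) = 6.02 dB

Step 3 — total:
SQNR_total = 104.1 + 6.02 = 110.12 dB

Base SQNR = 104.1 dB; oversampled SQNR = 110.12 dB


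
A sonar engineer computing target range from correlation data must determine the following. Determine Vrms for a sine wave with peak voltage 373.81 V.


RMS voltage for a sinusoidal waveform:
V_rms = V_peak / sqrt(2)
      = 373.81 / 1.414214
      = 264.324 V

264.324 V


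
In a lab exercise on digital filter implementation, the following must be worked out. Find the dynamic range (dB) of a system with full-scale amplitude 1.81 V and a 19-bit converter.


Dynamic range from full-scale to LSB:
V_min = V_max / 2^bits = 1.81 / 2^19
DR = 20 * log10(V_max / V_min)
   = 20 * log10(2^19)
   = 20 * 19 * log10(2)
   = 114.39 dB

114.39 dB


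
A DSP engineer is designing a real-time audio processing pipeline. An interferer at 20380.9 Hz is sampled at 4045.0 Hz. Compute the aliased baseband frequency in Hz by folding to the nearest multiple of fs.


Compute the nearest integer multiple of fs to the signal:
n = round(20380.9 / 4045.0) = 5
f_alias = |20380.9 - 5 * 4045.0|
        = |20380.9 - 20225.0|
        = 155.9 Hz

155.9


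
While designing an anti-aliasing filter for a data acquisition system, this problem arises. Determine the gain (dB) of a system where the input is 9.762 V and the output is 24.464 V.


Voltage gain in dB:
G = 20 * log10(Vout / Vin)
  = 20 * log10(24.464 / 9.762)
  = 20 * log10(2.506044)
  = 20 * 0.398989
  = 7.98 dB

7.98 dB


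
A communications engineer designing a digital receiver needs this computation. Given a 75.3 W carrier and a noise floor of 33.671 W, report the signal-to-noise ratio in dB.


SNR in decibels:
SNR = 10 * log10(Ps / Pn)
    = 10 * log10(75.3 / 33.671)
    = 10 * log10(2.2363)
    = 10 * 0.3495
    = 3.5 dB

3.5 dB


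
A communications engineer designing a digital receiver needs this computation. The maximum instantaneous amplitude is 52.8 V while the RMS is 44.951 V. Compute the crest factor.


Crest factor is the ratio of peak to RMS:
CF = V_peak / V_rms
   = 52.8 / 44.951
   = 1.1746

1.1746


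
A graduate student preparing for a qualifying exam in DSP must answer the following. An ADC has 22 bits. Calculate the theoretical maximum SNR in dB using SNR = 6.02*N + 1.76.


Theoretical SNR for a full-scale sinusoid:
SNR = 6.02 * N + 1.76
    = 6.02 * 22 + 1.76
    = 132.44 + 1.76
    = 134.2 dB

134.2 dB


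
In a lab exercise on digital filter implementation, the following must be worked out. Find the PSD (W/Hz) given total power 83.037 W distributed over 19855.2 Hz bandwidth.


Power spectral density:
PSD = P / BW
    = 83.037 / 19855.2
    = 0.00418213 W/Hz

0.00418213 W/Hz


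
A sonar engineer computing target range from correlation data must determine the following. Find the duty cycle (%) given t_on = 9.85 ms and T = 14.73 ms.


Duty cycle as a percentage:
DC = (t_on / T) * 100
   = (9.85 / 14.73) * 100
   = 0.668703 * 100
   = 66.87 %

66.87 %


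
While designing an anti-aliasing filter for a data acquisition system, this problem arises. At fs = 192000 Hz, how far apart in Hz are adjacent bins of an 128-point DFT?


DFT frequency resolution:
df = fs / N
   = 192000 / 128
   = 1500.0 Hz

1500.0 Hz


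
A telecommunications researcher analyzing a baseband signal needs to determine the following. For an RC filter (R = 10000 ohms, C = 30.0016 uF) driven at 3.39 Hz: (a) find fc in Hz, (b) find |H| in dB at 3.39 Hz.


Step 1 — cutoff frequency:
fc = 1 / (2*pi*R*C)
C = 30.0016 uF = 3.00016e-05 F
fc = 1 / (2*pi*10000*3.00016e-05)
   = 0.530488 Hz

Step 2 — magnitude at f = 3.39 Hz:
|H(f)| = 1 / sqrt(1 + (f/fc)^2)
f/fc = 3.39 / 0.530488 = 6.390342
|H| = 1 / sqrt(1 + 40.836471) = 0.1546046
|H|_dB = 20*log10(0.1546046) = -16.22 dB

fc = 0.530488 Hz; |H(3.39 Hz)| = -16.22 dB


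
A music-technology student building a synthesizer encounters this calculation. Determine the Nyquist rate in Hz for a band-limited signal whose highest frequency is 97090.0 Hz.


The Nyquist rate is twice the maximum frequency component.
fs_min = 2 * fmax
      = 2 * 97090.0
      = 194180.0 Hz

194180.0


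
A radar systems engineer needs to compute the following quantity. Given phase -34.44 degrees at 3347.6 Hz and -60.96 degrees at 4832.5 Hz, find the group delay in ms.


Group delay from phase difference:
tau = -d(phi)/d(omega)
d(phi) = -26.52 deg = -0.462861 rad
d(omega) = 2*pi*(4832.5 - 3347.6) = 9329.9019 rad/s
tau = -(-0.462861) / 9329.9019
    = 0.0496 ms

0.0496 ms


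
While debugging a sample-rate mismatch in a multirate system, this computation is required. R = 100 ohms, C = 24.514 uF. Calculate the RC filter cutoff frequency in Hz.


Cutoff frequency of a first-order RC filter:
fc = 1 / (2 * pi * R * C)
C = 24.514 uF = 2.4514e-05 F
fc = 1 / (2 * pi * 100 * 2.4514e-05)
   = 1 / 0.01540260046202
   = 64.924102 Hz

64.924102 Hz


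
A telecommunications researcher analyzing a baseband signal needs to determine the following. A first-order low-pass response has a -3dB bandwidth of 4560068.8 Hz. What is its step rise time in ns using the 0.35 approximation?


Rise time from bandwidth relationship:
tr = 0.35 / BW
   = 0.35 / 4560068.8
   = 7.675322793e-08 s
   = 76.7532 ns

76.7532 ns


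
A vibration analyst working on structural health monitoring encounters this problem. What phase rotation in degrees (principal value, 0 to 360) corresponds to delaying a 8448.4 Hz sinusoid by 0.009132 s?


Phase shift from frequency and time delay:
phi = 360 * f * t_delay
    = 360 * 8448.4 * 0.009132
    = 27774.28 degrees
    mod 360 = 54.28 degrees

54.28 degrees


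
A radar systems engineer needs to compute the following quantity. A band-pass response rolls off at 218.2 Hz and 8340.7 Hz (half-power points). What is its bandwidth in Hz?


Bandwidth is the difference of -3dB frequencies:
BW = f_high - f_low
   = 8340.7 - 218.2
   = 8122.5 Hz

8122.5 Hz


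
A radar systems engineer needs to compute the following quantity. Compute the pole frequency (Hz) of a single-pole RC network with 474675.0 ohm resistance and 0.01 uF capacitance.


Cutoff frequency of a first-order RC filter:
fc = 1 / (2 * pi * R * C)
C = 0.01 uF = 1e-08 F
fc = 1 / (2 * pi * 474675.0 * 1e-08)
   = 1 / 0.029824709856855
   = 33.529245 Hz

33.529245 Hz


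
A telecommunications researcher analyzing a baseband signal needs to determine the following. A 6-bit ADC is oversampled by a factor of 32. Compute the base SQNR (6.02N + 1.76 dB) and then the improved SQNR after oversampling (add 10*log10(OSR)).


Step 1 — baseline SQNR at Nyquist:
SQNR_base = 6.02*N + 1.76
          = 6.02*6 + 1.76
          = 37.88 dB

Step 2 — oversampling processing gain:
G = 10*log10(OSR) = 10*log10(32) = 15.05 dB

Step 3 — total:
SQNR_total = 37.88 + 15.05 = 52.93 dB

Base SQNR = 37.88 dB; oversampled SQNR = 52.93 dB


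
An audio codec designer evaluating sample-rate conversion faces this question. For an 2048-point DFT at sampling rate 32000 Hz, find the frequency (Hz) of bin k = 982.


Frequency of DFT bin k:
f_k = k * fs / N
    = 982 * 32000 / 2048
    = 31424000 / 2048
    = 15343.75 Hz

15343.75 Hz


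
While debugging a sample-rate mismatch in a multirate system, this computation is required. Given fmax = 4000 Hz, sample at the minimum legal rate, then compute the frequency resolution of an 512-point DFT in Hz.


Step 1 — Nyquist sampling rate:
fs = 2 * fmax = 2 * 4000 = 8000 Hz

Step 2 — DFT bin spacing:
df = fs / N = 8000 / 512 = 15.625 Hz

15.625 Hz


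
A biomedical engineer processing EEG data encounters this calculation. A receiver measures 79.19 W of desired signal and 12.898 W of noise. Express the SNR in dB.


SNR in decibels:
SNR = 10 * log10(Ps / Pn)
    = 10 * log10(79.19 / 12.898)
    = 10 * log10(6.1397)
    = 10 * 0.7881
    = 7.88 dB

7.88 dB


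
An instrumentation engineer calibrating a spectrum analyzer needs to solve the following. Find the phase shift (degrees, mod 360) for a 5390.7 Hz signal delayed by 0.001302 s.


Phase shift from frequency and time delay:
phi = 360 * f * t_delay
    = 360 * 5390.7 * 0.001302
    = 2526.73 degrees
    mod 360 = 6.73 degrees

6.73 degrees


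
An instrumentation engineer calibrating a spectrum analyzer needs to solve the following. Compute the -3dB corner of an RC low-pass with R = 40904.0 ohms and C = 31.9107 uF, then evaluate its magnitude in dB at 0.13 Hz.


Step 1 — cutoff frequency:
fc = 1 / (2*pi*R*C)
C = 31.9107 uF = 3.19107e-05 F
fc = 1 / (2*pi*40904.0*3.19107e-05)
   = 0.121932 Hz

Step 2 — magnitude at f = 0.13 Hz:
|H(f)| = 1 / sqrt(1 + (f/fc)^2)
f/fc = 0.13 / 0.121932 = 1.066168
|H| = 1 / sqrt(1 + 1.136714) = 0.6841114
|H|_dB = 20*log10(0.6841114) = -3.3 dB

fc = 0.121932 Hz; |H(0.13 Hz)| = -3.3 dB


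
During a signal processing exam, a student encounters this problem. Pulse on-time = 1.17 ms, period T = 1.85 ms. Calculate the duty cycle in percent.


Duty cycle as a percentage:
DC = (t_on / T) * 100
   = (1.17 / 1.85) * 100
   = 0.632432 * 100
   = 63.24 %

63.24 %


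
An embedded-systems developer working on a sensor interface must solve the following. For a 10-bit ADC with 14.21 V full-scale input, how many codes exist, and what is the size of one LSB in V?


Step 1 — number of quantization levels:
L = 2^N = 2^10 = 1024

Step 2 — LSB step size:
delta = Vfs / L
      = 14.21 / 1024
      = 0.01387695 V

Levels = 1024; step size = 0.01387695 V


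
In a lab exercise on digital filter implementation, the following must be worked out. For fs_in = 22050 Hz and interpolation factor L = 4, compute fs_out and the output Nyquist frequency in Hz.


Step 1 — output sample rate after interpolation by L:
fs_out = L * fs_in = 4 * 22050 = 88200 Hz

Step 2 — Nyquist frequency of the output stream:
f_Nyq = fs_out / 2 = 88200 / 2 = 44100.0 Hz

fs_out = 88200 Hz; f_Nyquist = 44100.0 Hz


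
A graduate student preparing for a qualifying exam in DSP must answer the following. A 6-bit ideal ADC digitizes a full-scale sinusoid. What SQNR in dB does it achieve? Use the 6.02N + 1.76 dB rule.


Theoretical SNR for a full-scale sinusoid:
SNR = 6.02 * N + 1.76
    = 6.02 * 6 + 1.76
    = 36.12 + 1.76
    = 37.88 dB

37.88 dB


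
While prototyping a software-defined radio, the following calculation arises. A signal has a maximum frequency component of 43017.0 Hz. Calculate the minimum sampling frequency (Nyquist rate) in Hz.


The Nyquist rate is twice the maximum frequency component.
fs_min = 2 * fmax
      = 2 * 43017.0
      = 86034.0 Hz

86034.0


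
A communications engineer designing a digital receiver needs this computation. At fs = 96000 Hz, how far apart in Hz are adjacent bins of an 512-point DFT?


DFT frequency resolution:
df = fs / N
   = 96000 / 512
   = 187.5 Hz

187.5 Hz


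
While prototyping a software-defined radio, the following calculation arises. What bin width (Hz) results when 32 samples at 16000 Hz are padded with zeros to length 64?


Frequency resolution after zero-padding:
N_padded = 32 * 2 = 64
df = fs / N_padded
   = 16000 / 64
   = 250.0 Hz

250.0 Hz


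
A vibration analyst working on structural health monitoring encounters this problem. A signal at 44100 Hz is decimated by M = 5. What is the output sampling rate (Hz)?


Decimation reduces the sample rate:
fs_out = fs_in / M
       = 44100 / 5
       = 8820.0 Hz

8820.0 Hz


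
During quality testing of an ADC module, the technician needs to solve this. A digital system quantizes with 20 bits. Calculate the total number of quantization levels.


Number of quantization levels = 2^N
= 2^20
= 1048576

1048576


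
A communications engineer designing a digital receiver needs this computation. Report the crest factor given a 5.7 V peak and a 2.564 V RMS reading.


Crest factor is the ratio of peak to RMS:
CF = V_peak / V_rms
   = 5.7 / 2.564
   = 2.2231

2.2231


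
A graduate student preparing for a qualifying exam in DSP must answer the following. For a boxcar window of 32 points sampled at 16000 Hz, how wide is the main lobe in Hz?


Main lobe width for a rectangular window:
Width = 2 * fs / N
      = 2 * 16000 / 32
      = 32000 / 32
      = 1000.0 Hz

1000.0 Hz


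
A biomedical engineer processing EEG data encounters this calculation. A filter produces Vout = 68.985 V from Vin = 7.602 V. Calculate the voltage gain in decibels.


Voltage gain in dB:
G = 20 * log10(Vout / Vin)
  = 20 * log10(68.985 / 7.602)
  = 20 * log10(9.074586)
  = 20 * 0.957827
  = 19.16 dB

19.16 dB


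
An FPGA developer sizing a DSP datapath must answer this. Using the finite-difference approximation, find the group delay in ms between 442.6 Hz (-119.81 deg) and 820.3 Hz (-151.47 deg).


Group delay from phase difference:
tau = -d(phi)/d(omega)
d(phi) = -31.66 deg = -0.552571 rad
d(omega) = 2*pi*(820.3 - 442.6) = 2373.1591 rad/s
tau = -(-0.552571) / 2373.1591
    = 0.2328 ms

0.2328 ms


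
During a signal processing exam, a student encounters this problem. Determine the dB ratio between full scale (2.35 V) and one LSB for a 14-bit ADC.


Dynamic range from full-scale to LSB:
V_min = V_max / 2^bits = 2.35 / 2^14
DR = 20 * log10(V_max / V_min)
   = 20 * log10(2^14)
   = 20 * 14 * log10(2)
   = 84.29 dB

84.29 dB


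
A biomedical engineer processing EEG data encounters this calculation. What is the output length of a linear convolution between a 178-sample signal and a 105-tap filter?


Linear convolution output length:
L = N + M - 1
  = 178 + 105 - 1
  = 282 samples

282


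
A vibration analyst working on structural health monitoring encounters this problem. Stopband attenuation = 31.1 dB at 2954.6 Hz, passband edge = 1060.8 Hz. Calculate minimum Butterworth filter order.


Butterworth filter order formula:
n = log10(10^(A/10) - 1) / (2 * log10(f_stop/f_pass))
10^(31.1/10) - 1 = 1287.2496
f_stop/f_pass = 2954.6 / 1060.8 = 2.7853
n = 3.4951 -> ceil = 4

4


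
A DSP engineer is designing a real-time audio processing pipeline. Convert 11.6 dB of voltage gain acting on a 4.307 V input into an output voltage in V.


Output voltage from dB gain:
V_out = V_in * 10^(gain_dB / 20)
      = 4.307 * 10^(11.6 / 20)
      = 4.307 * 3.801894
      = 16.3748 V

16.3748 V


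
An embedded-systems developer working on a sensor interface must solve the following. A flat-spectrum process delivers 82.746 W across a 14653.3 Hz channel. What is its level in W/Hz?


Power spectral density:
PSD = P / BW
    = 82.746 / 14653.3
    = 0.00564692 W/Hz

0.00564692 W/Hz


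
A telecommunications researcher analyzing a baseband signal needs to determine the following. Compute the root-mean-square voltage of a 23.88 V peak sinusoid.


RMS voltage for a sinusoidal waveform:
V_rms = V_peak / sqrt(2)
      = 23.88 / 1.414214
      = 16.886 V

16.886 V


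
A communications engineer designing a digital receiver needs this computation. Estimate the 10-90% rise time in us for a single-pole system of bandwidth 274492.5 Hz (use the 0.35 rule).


Rise time from bandwidth relationship:
tr = 0.35 / BW
   = 0.35 / 274492.5
   = 1.275080376e-06 s
   = 1.2751 us

1.2751 us


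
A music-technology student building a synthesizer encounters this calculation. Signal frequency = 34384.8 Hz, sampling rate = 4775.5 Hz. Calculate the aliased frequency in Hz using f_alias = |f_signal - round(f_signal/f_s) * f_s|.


Compute the nearest integer multiple of fs to the signal:
n = round(34384.8 / 4775.5) = 7
f_alias = |34384.8 - 7 * 4775.5|
        = |34384.8 - 33428.5|
        = 956.3 Hz

956.3


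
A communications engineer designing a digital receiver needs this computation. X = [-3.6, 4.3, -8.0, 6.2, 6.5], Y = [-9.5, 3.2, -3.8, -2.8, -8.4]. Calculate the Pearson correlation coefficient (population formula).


Pearson correlation coefficient (population):
r = cov(X,Y) / (std(X) * std(Y))
Mean X = 1.08, Mean Y = -4.26
Cov(X,Y) = 5.8808
Std(X) = 5.836232, Std(Y) = 4.529724
r = 0.2224

0.2224


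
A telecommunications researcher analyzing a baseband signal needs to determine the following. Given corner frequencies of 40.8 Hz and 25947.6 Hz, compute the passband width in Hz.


Bandwidth is the difference of -3dB frequencies:
BW = f_high - f_low
   = 25947.6 - 40.8
   = 25906.8 Hz

25906.8 Hz


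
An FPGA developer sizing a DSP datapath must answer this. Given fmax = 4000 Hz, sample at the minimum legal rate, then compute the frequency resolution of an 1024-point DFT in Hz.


Step 1 — Nyquist sampling rate:
fs = 2 * fmax = 2 * 4000 = 8000 Hz

Step 2 — DFT bin spacing:
df = fs / N = 8000 / 1024 = 7.8125 Hz

7.8125 Hz


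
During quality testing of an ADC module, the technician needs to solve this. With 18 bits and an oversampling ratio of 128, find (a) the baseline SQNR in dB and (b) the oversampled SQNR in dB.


Step 1 — baseline SQNR at Nyquist:
SQNR_base = 6.02*N + 1.76
          = 6.02*18 + 1.76
          = 110.12 dB

Step 2 — oversampling processing gain:
G = 10*log10(OSR) = 10*log10(128) = 21.07 dB

Step 3 — total:
SQNR_total = 110.12 + 21.07 = 131.19 dB

Base SQNR = 110.12 dB; oversampled SQNR = 131.19 dB


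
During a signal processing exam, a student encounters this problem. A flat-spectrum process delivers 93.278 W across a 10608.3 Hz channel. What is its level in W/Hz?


Power spectral density:
PSD = P / BW
    = 93.278 / 10608.3
    = 0.00879293 W/Hz

0.00879293 W/Hz


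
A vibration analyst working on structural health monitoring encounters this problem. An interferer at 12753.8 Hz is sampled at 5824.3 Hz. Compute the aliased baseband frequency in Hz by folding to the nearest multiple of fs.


Compute the nearest integer multiple of fs to the signal:
n = round(12753.8 / 5824.3) = 2
f_alias = |12753.8 - 2 * 5824.3|
        = |12753.8 - 11648.6|
        = 1105.2 Hz

1105.2


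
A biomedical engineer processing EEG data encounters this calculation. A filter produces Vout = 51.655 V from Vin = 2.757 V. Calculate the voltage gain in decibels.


Voltage gain in dB:
G = 20 * log10(Vout / Vin)
  = 20 * log10(51.655 / 2.757)
  = 20 * log10(18.735945)
  = 20 * 1.272676
  = 25.45 dB

25.45 dB


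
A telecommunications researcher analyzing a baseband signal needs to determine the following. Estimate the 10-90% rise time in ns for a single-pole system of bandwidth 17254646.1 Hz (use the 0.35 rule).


Rise time from bandwidth relationship:
tr = 0.35 / BW
   = 0.35 / 17254646.1
   = 2.028439169e-08 s
   = 20.2844 ns

20.2844 ns
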